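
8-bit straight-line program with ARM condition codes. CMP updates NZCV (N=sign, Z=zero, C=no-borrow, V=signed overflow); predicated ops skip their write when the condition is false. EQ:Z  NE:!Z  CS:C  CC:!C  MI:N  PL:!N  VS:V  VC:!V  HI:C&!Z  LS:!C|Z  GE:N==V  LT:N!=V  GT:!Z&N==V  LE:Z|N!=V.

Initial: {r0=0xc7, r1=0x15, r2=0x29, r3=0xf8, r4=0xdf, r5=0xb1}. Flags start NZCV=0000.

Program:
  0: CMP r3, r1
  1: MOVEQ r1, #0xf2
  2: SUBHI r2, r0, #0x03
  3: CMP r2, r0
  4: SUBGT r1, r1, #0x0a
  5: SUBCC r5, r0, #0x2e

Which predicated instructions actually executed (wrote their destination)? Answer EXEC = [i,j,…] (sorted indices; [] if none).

0: ✓ CMP  NZCV=1010
1: · MOVEQ
2: ✓ SUBHI  r2←0xc4
3: ✓ CMP  NZCV=1000
4: · SUBGT
5: ✓ SUBCC  r5←0x99

EXEC = [2,5]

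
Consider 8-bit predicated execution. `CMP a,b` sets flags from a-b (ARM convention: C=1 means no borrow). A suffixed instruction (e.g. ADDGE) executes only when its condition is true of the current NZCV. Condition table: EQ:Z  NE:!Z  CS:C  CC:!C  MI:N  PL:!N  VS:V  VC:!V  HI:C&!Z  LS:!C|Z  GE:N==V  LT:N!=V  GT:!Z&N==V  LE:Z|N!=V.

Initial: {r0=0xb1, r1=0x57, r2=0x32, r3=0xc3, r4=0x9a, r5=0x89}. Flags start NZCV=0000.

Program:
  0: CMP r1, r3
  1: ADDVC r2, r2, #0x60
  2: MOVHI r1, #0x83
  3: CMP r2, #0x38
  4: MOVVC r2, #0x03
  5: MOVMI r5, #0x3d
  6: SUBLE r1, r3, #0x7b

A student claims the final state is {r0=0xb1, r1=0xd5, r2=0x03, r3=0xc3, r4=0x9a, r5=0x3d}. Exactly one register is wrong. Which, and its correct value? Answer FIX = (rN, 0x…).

FIX = (r1, 0x48)

[0] flags=1001 → (cmp)
[1] flags=1001 VC?F → skip
[2] flags=1001 HI?F → skip
[3] flags=1000 → (cmp)
[4] flags=1000 VC?T → r2=0x03
[5] flags=1000 MI?T → r5=0x3d
[6] flags=1000 LE?T → r1=0x48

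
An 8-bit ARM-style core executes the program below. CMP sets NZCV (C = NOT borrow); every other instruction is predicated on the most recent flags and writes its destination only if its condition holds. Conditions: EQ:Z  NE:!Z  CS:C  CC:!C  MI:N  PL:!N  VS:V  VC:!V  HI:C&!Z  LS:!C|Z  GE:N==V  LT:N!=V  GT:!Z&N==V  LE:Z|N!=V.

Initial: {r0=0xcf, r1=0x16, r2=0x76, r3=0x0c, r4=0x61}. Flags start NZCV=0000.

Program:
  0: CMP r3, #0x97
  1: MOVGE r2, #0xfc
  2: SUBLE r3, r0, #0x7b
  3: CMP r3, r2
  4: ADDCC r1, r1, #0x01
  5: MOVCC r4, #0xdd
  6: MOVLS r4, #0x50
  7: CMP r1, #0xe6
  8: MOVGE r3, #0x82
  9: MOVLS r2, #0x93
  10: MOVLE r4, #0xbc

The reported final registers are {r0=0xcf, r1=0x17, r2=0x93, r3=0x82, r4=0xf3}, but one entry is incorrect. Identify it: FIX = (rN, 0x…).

0: ✓ CMP  NZCV=0000
1: ✓ MOVGE  r2←0xfc
2: · SUBLE
3: ✓ CMP  NZCV=0000
4: ✓ ADDCC  r1←0x17
5: ✓ MOVCC  r4←0xdd
6: ✓ MOVLS  r4←0x50
7: ✓ CMP  NZCV=0000
8: ✓ MOVGE  r3←0x82
9: ✓ MOVLS  r2←0x93
10: · MOVLE

FIX = (r4, 0x50)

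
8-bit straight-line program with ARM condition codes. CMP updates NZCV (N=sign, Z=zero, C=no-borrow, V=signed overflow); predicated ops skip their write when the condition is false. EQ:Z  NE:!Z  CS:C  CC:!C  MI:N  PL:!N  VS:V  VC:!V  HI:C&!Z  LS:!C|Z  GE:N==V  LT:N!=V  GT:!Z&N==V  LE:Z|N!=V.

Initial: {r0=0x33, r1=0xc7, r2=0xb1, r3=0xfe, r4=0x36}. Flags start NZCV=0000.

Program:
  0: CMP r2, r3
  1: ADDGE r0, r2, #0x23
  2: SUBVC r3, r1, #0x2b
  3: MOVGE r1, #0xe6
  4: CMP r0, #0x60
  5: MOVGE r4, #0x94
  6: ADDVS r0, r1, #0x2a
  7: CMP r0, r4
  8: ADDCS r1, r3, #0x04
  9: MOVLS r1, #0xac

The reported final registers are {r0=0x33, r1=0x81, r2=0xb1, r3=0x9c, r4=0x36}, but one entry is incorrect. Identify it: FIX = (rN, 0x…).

[0] flags=1000 → (cmp)
[1] flags=1000 GE?F → skip
[2] flags=1000 VC?T → r3=0x9c
[3] flags=1000 GE?F → skip
[4] flags=1000 → (cmp)
[5] flags=1000 GE?F → skip
[6] flags=1000 VS?F → skip
[7] flags=1000 → (cmp)
[8] flags=1000 CS?F → skip
[9] flags=1000 LS?T → r1=0xac

FIX = (r1, 0xac)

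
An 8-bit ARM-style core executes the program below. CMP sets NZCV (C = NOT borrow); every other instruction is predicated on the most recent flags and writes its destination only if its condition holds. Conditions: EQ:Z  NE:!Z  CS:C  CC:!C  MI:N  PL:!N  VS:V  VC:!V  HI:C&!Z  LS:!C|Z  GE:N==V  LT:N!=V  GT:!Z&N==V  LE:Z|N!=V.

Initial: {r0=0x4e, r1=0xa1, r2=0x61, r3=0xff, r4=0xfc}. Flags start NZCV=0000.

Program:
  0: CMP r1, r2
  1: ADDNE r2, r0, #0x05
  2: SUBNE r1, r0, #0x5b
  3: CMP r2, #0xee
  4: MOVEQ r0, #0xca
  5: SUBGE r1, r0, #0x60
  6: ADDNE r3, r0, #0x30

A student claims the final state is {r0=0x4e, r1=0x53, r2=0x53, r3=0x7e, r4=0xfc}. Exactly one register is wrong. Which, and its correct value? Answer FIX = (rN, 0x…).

FIX = (r1, 0xee)

[0] flags=0011 → (cmp)
[1] flags=0011 NE?T → r2=0x53
[2] flags=0011 NE?T → r1=0xf3
[3] flags=0000 → (cmp)
[4] flags=0000 EQ?F → skip
[5] flags=0000 GE?T → r1=0xee
[6] flags=0000 NE?T → r3=0x7e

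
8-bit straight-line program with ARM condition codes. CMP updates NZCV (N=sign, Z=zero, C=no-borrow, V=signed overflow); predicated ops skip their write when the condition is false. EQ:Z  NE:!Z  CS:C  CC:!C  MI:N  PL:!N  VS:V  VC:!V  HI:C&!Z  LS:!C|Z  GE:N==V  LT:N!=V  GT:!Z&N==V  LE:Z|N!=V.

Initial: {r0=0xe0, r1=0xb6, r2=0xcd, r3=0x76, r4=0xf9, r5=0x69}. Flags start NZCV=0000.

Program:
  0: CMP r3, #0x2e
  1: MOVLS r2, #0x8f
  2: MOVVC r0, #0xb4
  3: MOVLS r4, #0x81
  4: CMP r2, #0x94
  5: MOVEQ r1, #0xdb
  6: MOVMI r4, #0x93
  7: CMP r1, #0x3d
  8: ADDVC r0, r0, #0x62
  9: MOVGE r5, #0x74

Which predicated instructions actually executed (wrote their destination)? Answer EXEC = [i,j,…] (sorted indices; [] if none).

EXEC = [2]

[0] flags=0010 → (cmp)
[1] flags=0010 LS?F → skip
[2] flags=0010 VC?T → r0=0xb4
[3] flags=0010 LS?F → skip
[4] flags=0010 → (cmp)
[5] flags=0010 EQ?F → skip
[6] flags=0010 MI?F → skip
[7] flags=0011 → (cmp)
[8] flags=0011 VC?F → skip
[9] flags=0011 GE?F → skip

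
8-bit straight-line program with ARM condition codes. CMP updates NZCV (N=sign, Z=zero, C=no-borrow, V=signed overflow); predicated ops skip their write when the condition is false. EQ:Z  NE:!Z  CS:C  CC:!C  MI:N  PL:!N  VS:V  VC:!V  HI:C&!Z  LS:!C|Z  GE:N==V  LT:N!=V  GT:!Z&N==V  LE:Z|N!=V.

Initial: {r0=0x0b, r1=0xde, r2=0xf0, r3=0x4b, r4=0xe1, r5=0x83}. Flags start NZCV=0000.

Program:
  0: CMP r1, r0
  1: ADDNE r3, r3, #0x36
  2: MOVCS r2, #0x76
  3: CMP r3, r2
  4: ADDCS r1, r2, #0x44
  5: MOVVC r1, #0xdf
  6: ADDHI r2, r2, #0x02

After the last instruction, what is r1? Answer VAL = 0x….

VAL = 0xba

0: ✓ CMP  NZCV=1010
1: ✓ ADDNE  r3←0x81
2: ✓ MOVCS  r2←0x76
3: ✓ CMP  NZCV=0011
4: ✓ ADDCS  r1←0xba
5: · MOVVC
6: ✓ ADDHI  r2←0x78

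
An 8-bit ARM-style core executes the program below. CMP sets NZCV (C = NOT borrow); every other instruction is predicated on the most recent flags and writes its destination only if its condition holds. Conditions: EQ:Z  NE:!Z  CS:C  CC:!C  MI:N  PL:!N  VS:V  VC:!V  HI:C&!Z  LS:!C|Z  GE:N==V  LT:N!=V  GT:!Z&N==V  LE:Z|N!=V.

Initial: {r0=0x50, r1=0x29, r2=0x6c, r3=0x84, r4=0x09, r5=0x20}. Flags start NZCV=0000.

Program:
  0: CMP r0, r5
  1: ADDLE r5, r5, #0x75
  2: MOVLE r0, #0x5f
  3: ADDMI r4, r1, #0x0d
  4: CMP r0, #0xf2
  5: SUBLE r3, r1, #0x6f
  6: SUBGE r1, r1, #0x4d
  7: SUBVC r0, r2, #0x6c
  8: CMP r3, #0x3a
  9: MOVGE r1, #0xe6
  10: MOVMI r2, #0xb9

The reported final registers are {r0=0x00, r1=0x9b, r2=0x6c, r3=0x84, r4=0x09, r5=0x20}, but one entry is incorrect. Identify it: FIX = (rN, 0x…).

FIX = (r1, 0xdc)

[0] flags=0010 → (cmp)
[1] flags=0010 LE?F → skip
[2] flags=0010 LE?F → skip
[3] flags=0010 MI?F → skip
[4] flags=0000 → (cmp)
[5] flags=0000 LE?F → skip
[6] flags=0000 GE?T → r1=0xdc
[7] flags=0000 VC?T → r0=0x00
[8] flags=0011 → (cmp)
[9] flags=0011 GE?F → skip
[10] flags=0011 MI?F → skip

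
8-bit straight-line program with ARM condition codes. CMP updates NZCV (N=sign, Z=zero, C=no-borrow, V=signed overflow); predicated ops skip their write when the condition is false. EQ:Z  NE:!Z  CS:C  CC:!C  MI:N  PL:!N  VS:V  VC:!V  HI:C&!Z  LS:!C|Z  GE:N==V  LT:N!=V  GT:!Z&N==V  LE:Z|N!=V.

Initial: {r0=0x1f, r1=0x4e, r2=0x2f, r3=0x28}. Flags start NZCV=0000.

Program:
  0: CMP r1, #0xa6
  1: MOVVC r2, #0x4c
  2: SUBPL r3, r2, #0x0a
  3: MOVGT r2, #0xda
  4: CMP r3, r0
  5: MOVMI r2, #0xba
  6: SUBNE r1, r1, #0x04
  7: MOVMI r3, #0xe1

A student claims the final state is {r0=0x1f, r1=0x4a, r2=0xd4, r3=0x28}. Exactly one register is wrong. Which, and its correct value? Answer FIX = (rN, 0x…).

FIX = (r2, 0xda)

[0] flags=1001 → (cmp)
[1] flags=1001 VC?F → skip
[2] flags=1001 PL?F → skip
[3] flags=1001 GT?T → r2=0xda
[4] flags=0010 → (cmp)
[5] flags=0010 MI?F → skip
[6] flags=0010 NE?T → r1=0x4a
[7] flags=0010 MI?F → skip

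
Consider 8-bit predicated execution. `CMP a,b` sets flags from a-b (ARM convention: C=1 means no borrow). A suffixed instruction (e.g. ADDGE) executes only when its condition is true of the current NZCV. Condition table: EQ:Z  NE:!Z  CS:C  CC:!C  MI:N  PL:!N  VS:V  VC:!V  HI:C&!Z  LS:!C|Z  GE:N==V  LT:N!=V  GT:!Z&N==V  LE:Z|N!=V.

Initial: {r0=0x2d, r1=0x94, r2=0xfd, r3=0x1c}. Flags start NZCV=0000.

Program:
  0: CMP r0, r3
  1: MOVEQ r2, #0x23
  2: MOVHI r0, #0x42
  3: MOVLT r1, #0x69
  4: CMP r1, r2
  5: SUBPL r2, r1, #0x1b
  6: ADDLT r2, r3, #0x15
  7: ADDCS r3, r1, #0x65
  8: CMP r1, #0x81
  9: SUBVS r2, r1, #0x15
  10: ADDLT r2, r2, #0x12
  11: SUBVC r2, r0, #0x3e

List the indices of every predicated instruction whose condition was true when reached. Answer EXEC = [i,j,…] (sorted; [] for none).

EXEC = [2,6,11]

0: ✓ CMP  NZCV=0010
1: · MOVEQ
2: ✓ MOVHI  r0←0x42
3: · MOVLT
4: ✓ CMP  NZCV=1000
5: · SUBPL
6: ✓ ADDLT  r2←0x31
7: · ADDCS
8: ✓ CMP  NZCV=0010
9: · SUBVS
10: · ADDLT
11: ✓ SUBVC  r2←0x04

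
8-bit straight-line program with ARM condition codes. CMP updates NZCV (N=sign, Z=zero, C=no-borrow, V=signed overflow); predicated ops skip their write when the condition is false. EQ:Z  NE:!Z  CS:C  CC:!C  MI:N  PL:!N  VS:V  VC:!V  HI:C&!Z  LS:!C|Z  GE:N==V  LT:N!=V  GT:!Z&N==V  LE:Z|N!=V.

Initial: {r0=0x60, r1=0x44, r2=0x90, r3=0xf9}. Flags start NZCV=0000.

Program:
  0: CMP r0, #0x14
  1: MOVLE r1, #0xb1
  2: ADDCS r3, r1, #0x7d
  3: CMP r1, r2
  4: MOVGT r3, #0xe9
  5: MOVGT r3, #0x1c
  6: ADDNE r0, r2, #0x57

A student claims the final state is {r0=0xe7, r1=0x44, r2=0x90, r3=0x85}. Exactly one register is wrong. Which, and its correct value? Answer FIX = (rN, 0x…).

FIX = (r3, 0x1c)

[0] flags=0010 → (cmp)
[1] flags=0010 LE?F → skip
[2] flags=0010 CS?T → r3=0xc1
[3] flags=1001 → (cmp)
[4] flags=1001 GT?T → r3=0xe9
[5] flags=1001 GT?T → r3=0x1c
[6] flags=1001 NE?T → r0=0xe7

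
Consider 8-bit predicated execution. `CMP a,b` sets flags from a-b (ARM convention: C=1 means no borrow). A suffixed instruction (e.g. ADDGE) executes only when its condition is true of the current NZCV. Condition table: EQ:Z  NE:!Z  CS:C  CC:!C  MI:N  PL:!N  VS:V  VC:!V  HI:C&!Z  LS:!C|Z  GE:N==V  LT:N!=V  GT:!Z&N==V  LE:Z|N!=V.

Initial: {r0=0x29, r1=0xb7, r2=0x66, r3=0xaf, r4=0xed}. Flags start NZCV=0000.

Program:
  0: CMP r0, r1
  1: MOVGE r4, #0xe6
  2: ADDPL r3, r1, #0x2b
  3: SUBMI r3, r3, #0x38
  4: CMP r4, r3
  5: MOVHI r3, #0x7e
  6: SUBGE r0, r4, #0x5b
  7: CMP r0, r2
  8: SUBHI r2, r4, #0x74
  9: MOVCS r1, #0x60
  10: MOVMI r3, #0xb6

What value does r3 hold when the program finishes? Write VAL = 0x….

0: ✓ CMP  NZCV=0000
1: ✓ MOVGE  r4←0xe6
2: ✓ ADDPL  r3←0xe2
3: · SUBMI
4: ✓ CMP  NZCV=0010
5: ✓ MOVHI  r3←0x7e
6: ✓ SUBGE  r0←0x8b
7: ✓ CMP  NZCV=0011
8: ✓ SUBHI  r2←0x72
9: ✓ MOVCS  r1←0x60
10: · MOVMI

VAL = 0x7e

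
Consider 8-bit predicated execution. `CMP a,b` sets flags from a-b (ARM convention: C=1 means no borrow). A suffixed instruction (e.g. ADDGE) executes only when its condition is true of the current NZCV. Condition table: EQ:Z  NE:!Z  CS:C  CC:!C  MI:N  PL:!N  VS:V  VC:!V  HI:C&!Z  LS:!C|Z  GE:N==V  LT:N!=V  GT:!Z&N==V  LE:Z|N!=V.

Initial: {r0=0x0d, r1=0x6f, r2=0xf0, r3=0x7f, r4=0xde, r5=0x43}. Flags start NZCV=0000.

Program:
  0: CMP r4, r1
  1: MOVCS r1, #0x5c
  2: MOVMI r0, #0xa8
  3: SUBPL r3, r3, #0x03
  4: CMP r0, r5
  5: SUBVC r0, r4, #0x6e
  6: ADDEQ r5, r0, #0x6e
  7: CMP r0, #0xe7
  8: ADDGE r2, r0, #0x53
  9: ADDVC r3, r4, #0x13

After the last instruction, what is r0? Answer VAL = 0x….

[0] flags=0011 → (cmp)
[1] flags=0011 CS?T → r1=0x5c
[2] flags=0011 MI?F → skip
[3] flags=0011 PL?T → r3=0x7c
[4] flags=1000 → (cmp)
[5] flags=1000 VC?T → r0=0x70
[6] flags=1000 EQ?F → skip
[7] flags=1001 → (cmp)
[8] flags=1001 GE?T → r2=0xc3
[9] flags=1001 VC?F → skip

VAL = 0x70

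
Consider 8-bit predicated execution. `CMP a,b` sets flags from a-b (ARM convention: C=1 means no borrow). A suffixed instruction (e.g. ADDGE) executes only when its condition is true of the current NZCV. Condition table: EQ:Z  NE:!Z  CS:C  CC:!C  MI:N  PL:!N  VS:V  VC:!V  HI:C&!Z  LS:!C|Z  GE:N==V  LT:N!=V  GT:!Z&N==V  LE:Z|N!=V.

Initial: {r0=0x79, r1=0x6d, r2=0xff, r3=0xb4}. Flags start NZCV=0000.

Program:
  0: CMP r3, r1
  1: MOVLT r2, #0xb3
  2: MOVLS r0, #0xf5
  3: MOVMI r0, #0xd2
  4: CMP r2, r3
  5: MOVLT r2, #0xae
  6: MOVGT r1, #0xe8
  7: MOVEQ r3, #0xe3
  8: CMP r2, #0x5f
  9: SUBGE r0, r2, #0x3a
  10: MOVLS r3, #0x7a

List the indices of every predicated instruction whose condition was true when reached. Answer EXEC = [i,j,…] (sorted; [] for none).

EXEC = [1,5]

0: ✓ CMP  NZCV=0011
1: ✓ MOVLT  r2←0xb3
2: · MOVLS
3: · MOVMI
4: ✓ CMP  NZCV=1000
5: ✓ MOVLT  r2←0xae
6: · MOVGT
7: · MOVEQ
8: ✓ CMP  NZCV=0011
9: · SUBGE
10: · MOVLS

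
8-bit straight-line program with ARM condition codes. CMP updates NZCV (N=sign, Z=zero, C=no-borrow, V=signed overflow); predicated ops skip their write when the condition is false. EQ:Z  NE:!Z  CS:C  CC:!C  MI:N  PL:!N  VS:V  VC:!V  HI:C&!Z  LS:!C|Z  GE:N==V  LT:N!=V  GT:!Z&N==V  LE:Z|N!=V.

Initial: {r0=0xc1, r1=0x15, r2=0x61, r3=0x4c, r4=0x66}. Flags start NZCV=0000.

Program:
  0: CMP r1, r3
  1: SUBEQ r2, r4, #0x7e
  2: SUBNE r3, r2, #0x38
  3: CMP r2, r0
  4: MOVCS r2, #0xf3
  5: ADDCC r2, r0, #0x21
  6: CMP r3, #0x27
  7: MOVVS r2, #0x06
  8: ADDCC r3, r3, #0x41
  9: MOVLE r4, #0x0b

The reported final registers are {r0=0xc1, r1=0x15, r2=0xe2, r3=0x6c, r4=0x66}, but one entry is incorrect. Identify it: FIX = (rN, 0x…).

FIX = (r3, 0x29)

[0] flags=1000 → (cmp)
[1] flags=1000 EQ?F → skip
[2] flags=1000 NE?T → r3=0x29
[3] flags=1001 → (cmp)
[4] flags=1001 CS?F → skip
[5] flags=1001 CC?T → r2=0xe2
[6] flags=0010 → (cmp)
[7] flags=0010 VS?F → skip
[8] flags=0010 CC?F → skip
[9] flags=0010 LE?F → skip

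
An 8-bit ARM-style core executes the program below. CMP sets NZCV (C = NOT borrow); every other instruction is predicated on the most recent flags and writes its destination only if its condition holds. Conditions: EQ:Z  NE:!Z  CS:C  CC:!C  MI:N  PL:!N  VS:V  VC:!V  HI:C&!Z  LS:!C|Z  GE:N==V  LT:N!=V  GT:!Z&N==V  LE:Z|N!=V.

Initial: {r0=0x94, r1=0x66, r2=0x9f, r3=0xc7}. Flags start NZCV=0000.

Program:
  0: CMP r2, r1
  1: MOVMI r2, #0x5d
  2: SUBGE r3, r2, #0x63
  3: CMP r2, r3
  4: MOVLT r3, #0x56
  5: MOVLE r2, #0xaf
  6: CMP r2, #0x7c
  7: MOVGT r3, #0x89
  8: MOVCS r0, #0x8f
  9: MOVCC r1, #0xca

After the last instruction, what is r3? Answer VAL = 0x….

0: ✓ CMP  NZCV=0011
1: · MOVMI
2: · SUBGE
3: ✓ CMP  NZCV=1000
4: ✓ MOVLT  r3←0x56
5: ✓ MOVLE  r2←0xaf
6: ✓ CMP  NZCV=0011
7: · MOVGT
8: ✓ MOVCS  r0←0x8f
9: · MOVCC

VAL = 0x56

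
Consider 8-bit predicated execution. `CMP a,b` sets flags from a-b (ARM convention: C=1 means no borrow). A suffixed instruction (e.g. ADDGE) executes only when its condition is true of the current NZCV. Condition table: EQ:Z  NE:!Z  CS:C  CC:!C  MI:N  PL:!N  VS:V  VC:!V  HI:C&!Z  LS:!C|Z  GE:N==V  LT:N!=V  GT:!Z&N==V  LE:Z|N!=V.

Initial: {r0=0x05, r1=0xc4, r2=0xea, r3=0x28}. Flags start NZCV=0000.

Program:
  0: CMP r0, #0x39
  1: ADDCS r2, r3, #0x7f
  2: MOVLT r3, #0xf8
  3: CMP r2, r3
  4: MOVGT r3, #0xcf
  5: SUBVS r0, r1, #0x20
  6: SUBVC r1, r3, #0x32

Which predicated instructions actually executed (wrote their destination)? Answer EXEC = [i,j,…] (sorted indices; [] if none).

[0] flags=1000 → (cmp)
[1] flags=1000 CS?F → skip
[2] flags=1000 LT?T → r3=0xf8
[3] flags=1000 → (cmp)
[4] flags=1000 GT?F → skip
[5] flags=1000 VS?F → skip
[6] flags=1000 VC?T → r1=0xc6

EXEC = [2,6]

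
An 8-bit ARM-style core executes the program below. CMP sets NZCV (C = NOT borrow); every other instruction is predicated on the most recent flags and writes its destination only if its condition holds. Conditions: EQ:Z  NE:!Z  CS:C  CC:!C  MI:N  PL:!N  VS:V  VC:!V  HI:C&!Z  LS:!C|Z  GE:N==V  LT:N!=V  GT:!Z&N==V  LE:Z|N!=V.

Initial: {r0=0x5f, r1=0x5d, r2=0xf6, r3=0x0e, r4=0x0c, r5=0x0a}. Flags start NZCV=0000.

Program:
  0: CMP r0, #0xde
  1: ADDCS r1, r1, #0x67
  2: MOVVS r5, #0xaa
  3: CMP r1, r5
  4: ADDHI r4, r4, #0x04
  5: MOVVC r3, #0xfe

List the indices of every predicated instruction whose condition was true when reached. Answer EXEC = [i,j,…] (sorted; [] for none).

EXEC = [2]

[0] flags=1001 → (cmp)
[1] flags=1001 CS?F → skip
[2] flags=1001 VS?T → r5=0xaa
[3] flags=1001 → (cmp)
[4] flags=1001 HI?F → skip
[5] flags=1001 VC?F → skip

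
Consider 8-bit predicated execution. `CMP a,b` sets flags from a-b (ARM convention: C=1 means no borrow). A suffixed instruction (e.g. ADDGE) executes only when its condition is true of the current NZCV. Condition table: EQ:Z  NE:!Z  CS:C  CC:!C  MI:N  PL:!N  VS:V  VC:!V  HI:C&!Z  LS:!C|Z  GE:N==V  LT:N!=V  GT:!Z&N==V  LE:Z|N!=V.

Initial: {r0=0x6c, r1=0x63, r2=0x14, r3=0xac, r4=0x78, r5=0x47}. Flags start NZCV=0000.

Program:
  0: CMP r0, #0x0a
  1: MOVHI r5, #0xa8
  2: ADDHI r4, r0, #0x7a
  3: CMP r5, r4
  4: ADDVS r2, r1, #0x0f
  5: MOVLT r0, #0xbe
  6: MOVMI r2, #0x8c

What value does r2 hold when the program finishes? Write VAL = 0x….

0: ✓ CMP  NZCV=0010
1: ✓ MOVHI  r5←0xa8
2: ✓ ADDHI  r4←0xe6
3: ✓ CMP  NZCV=1000
4: · ADDVS
5: ✓ MOVLT  r0←0xbe
6: ✓ MOVMI  r2←0x8c

VAL = 0x8c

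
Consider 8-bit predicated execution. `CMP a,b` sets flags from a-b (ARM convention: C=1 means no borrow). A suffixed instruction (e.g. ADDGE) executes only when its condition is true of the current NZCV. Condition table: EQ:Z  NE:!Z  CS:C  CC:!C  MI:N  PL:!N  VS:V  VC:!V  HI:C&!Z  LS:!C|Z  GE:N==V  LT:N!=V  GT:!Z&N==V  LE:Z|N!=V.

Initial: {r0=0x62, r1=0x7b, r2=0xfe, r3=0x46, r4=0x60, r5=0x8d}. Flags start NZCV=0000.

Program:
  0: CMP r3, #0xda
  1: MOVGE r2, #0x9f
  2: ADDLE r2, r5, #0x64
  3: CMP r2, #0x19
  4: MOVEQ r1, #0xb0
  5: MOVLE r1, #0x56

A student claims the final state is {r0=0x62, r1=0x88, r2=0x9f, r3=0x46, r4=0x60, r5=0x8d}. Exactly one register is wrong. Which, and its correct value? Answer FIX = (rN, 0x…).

0: ✓ CMP  NZCV=0000
1: ✓ MOVGE  r2←0x9f
2: · ADDLE
3: ✓ CMP  NZCV=1010
4: · MOVEQ
5: ✓ MOVLE  r1←0x56

FIX = (r1, 0x56)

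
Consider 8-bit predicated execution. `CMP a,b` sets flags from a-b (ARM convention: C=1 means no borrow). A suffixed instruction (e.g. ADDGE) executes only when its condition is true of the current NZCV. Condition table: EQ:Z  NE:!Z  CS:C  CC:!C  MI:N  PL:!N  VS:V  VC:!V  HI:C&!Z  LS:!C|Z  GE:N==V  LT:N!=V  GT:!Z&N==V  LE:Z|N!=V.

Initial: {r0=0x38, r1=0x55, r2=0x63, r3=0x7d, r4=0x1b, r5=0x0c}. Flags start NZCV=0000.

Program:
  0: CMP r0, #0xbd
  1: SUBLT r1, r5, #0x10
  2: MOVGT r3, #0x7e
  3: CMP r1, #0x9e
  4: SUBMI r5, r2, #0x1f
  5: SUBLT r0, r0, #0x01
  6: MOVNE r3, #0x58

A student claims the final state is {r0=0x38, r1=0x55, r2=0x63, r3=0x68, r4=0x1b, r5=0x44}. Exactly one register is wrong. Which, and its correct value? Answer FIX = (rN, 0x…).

FIX = (r3, 0x58)

0: ✓ CMP  NZCV=0000
1: · SUBLT
2: ✓ MOVGT  r3←0x7e
3: ✓ CMP  NZCV=1001
4: ✓ SUBMI  r5←0x44
5: · SUBLT
6: ✓ MOVNE  r3←0x58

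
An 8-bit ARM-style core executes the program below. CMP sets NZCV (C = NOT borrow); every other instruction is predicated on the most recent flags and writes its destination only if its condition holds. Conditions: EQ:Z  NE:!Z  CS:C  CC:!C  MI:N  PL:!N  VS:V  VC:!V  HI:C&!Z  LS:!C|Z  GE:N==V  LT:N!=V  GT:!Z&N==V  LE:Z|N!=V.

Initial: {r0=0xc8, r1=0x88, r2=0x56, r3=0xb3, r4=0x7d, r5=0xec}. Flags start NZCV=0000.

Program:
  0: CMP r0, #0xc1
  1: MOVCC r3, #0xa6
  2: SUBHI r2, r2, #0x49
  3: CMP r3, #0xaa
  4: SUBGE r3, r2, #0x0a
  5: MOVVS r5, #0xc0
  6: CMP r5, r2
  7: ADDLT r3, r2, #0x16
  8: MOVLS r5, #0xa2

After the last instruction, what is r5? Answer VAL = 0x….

VAL = 0xec

0: ✓ CMP  NZCV=0010
1: · MOVCC
2: ✓ SUBHI  r2←0x0d
3: ✓ CMP  NZCV=0010
4: ✓ SUBGE  r3←0x03
5: · MOVVS
6: ✓ CMP  NZCV=1010
7: ✓ ADDLT  r3←0x23
8: · MOVLS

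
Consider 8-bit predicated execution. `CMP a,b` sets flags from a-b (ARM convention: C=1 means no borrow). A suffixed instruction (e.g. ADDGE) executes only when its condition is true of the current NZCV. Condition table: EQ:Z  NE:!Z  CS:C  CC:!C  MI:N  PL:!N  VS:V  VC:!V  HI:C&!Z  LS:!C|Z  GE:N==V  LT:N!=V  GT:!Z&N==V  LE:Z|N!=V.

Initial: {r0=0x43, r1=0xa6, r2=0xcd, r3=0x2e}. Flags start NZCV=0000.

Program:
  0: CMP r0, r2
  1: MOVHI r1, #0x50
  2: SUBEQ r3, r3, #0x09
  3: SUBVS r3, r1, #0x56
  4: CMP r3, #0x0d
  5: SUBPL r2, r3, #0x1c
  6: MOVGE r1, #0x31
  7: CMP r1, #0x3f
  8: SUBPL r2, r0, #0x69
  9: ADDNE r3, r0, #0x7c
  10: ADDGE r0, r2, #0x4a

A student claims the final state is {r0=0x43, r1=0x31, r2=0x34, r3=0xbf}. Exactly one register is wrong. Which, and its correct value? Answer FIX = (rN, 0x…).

FIX = (r2, 0x12)

0: ✓ CMP  NZCV=0000
1: · MOVHI
2: · SUBEQ
3: · SUBVS
4: ✓ CMP  NZCV=0010
5: ✓ SUBPL  r2←0x12
6: ✓ MOVGE  r1←0x31
7: ✓ CMP  NZCV=1000
8: · SUBPL
9: ✓ ADDNE  r3←0xbf
10: · ADDGE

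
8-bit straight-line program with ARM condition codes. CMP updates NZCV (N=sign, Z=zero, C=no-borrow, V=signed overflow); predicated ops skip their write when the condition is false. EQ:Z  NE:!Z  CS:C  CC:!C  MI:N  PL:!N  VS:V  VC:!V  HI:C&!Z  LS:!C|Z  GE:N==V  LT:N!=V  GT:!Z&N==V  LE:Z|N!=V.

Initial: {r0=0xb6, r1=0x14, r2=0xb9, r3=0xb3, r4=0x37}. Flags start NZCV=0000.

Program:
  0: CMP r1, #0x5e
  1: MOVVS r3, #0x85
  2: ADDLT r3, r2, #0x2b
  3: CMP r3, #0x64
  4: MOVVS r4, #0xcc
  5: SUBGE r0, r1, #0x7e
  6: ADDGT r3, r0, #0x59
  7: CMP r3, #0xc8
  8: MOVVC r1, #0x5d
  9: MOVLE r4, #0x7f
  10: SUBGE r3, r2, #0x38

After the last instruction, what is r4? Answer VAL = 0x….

VAL = 0x37

[0] flags=1000 → (cmp)
[1] flags=1000 VS?F → skip
[2] flags=1000 LT?T → r3=0xe4
[3] flags=1010 → (cmp)
[4] flags=1010 VS?F → skip
[5] flags=1010 GE?F → skip
[6] flags=1010 GT?F → skip
[7] flags=0010 → (cmp)
[8] flags=0010 VC?T → r1=0x5d
[9] flags=0010 LE?F → skip
[10] flags=0010 GE?T → r3=0x81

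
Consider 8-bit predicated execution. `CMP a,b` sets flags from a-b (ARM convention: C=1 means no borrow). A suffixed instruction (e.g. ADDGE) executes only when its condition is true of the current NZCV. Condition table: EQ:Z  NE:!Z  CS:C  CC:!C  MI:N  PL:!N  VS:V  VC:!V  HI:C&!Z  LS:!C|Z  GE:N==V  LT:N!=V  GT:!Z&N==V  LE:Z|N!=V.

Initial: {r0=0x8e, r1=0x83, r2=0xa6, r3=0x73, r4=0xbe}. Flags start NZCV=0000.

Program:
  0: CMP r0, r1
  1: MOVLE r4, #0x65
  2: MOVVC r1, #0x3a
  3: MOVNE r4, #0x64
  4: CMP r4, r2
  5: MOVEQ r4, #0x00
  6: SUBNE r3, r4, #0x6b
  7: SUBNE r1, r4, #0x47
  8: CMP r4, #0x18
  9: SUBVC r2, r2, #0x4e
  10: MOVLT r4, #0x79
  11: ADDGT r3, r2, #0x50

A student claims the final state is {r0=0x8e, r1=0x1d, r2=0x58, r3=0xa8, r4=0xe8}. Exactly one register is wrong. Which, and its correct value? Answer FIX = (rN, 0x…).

FIX = (r4, 0x64)

0: ✓ CMP  NZCV=0010
1: · MOVLE
2: ✓ MOVVC  r1←0x3a
3: ✓ MOVNE  r4←0x64
4: ✓ CMP  NZCV=1001
5: · MOVEQ
6: ✓ SUBNE  r3←0xf9
7: ✓ SUBNE  r1←0x1d
8: ✓ CMP  NZCV=0010
9: ✓ SUBVC  r2←0x58
10: · MOVLT
11: ✓ ADDGT  r3←0xa8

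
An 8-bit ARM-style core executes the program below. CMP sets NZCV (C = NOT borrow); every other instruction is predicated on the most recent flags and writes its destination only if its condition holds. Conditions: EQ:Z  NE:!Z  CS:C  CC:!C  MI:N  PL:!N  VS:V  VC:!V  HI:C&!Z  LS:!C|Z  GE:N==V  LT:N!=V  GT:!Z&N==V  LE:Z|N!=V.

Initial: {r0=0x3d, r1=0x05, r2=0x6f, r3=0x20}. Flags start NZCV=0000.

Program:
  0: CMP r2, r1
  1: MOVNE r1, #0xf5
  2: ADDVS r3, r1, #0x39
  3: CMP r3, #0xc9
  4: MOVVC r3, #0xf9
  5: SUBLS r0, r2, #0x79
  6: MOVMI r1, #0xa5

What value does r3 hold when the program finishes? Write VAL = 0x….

VAL = 0xf9

[0] flags=0010 → (cmp)
[1] flags=0010 NE?T → r1=0xf5
[2] flags=0010 VS?F → skip
[3] flags=0000 → (cmp)
[4] flags=0000 VC?T → r3=0xf9
[5] flags=0000 LS?T → r0=0xf6
[6] flags=0000 MI?F → skip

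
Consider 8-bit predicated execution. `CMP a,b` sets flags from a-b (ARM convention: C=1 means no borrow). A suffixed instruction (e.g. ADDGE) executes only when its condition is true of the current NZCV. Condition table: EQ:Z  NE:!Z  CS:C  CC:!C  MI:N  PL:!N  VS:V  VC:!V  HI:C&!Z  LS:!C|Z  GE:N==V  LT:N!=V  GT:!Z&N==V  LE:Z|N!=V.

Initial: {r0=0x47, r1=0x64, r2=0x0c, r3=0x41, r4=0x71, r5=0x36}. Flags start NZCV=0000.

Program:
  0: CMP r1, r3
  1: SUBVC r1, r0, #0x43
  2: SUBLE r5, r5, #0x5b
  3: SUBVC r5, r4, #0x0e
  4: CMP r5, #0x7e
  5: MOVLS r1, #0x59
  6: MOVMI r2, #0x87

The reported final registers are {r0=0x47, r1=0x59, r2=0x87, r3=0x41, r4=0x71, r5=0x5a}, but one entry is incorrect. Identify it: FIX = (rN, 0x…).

0: ✓ CMP  NZCV=0010
1: ✓ SUBVC  r1←0x04
2: · SUBLE
3: ✓ SUBVC  r5←0x63
4: ✓ CMP  NZCV=1000
5: ✓ MOVLS  r1←0x59
6: ✓ MOVMI  r2←0x87

FIX = (r5, 0x63)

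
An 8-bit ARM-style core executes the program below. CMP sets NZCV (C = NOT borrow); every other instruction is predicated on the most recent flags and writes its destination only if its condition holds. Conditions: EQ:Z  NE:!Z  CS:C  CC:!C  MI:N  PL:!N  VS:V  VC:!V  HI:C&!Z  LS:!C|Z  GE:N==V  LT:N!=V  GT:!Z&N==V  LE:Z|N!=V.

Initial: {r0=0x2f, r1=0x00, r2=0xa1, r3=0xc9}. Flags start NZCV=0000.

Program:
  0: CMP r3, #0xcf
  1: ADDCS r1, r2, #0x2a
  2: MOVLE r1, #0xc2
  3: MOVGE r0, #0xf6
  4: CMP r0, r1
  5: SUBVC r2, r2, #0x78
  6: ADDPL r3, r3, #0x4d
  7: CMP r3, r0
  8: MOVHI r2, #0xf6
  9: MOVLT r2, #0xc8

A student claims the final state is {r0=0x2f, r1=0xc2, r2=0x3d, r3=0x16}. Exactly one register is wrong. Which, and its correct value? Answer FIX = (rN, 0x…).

FIX = (r2, 0xc8)

[0] flags=1000 → (cmp)
[1] flags=1000 CS?F → skip
[2] flags=1000 LE?T → r1=0xc2
[3] flags=1000 GE?F → skip
[4] flags=0000 → (cmp)
[5] flags=0000 VC?T → r2=0x29
[6] flags=0000 PL?T → r3=0x16
[7] flags=1000 → (cmp)
[8] flags=1000 HI?F → skip
[9] flags=1000 LT?T → r2=0xc8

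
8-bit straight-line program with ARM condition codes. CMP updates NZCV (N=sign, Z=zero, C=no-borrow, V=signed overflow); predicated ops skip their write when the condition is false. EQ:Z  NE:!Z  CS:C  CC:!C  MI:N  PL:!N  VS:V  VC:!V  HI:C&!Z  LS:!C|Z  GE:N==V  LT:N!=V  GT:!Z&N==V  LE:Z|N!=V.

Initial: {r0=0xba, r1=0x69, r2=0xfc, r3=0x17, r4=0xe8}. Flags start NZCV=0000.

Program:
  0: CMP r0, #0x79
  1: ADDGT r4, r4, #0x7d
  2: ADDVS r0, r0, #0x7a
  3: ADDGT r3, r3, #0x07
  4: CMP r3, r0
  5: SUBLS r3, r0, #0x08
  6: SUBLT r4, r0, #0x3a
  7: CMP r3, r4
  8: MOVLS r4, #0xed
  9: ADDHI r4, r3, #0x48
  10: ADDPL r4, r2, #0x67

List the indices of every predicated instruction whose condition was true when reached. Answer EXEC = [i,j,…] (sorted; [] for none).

0: ✓ CMP  NZCV=0011
1: · ADDGT
2: ✓ ADDVS  r0←0x34
3: · ADDGT
4: ✓ CMP  NZCV=1000
5: ✓ SUBLS  r3←0x2c
6: ✓ SUBLT  r4←0xfa
7: ✓ CMP  NZCV=0000
8: ✓ MOVLS  r4←0xed
9: · ADDHI
10: ✓ ADDPL  r4←0x63

EXEC = [2,5,6,8,10]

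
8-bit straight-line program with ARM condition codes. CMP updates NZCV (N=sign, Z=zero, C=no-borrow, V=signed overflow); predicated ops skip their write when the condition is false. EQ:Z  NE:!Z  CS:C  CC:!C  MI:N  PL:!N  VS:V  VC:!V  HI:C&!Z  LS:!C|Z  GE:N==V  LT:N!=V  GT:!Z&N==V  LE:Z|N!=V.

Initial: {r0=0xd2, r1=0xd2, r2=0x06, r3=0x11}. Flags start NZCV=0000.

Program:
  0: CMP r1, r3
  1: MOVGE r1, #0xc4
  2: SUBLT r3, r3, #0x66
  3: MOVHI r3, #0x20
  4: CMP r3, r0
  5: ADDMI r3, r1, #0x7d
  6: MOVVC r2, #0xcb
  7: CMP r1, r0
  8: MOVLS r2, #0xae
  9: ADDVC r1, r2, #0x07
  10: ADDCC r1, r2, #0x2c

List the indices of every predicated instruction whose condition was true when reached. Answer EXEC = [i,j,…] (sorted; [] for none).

EXEC = [2,3,6,8,9]

[0] flags=1010 → (cmp)
[1] flags=1010 GE?F → skip
[2] flags=1010 LT?T → r3=0xab
[3] flags=1010 HI?T → r3=0x20
[4] flags=0000 → (cmp)
[5] flags=0000 MI?F → skip
[6] flags=0000 VC?T → r2=0xcb
[7] flags=0110 → (cmp)
[8] flags=0110 LS?T → r2=0xae
[9] flags=0110 VC?T → r1=0xb5
[10] flags=0110 CC?F → skip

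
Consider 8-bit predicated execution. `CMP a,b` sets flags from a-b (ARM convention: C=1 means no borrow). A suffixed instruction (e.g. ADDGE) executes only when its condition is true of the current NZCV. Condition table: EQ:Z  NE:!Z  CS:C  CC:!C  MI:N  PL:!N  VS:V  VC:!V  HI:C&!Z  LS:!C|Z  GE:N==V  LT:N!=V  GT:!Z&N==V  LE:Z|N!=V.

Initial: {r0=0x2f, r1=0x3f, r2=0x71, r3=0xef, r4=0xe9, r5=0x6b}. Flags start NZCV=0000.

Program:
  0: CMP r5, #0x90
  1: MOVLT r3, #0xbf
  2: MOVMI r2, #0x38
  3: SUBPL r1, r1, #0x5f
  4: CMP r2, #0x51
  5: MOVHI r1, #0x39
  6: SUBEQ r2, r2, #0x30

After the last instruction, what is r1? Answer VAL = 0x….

VAL = 0x3f

0: ✓ CMP  NZCV=1001
1: · MOVLT
2: ✓ MOVMI  r2←0x38
3: · SUBPL
4: ✓ CMP  NZCV=1000
5: · MOVHI
6: · SUBEQ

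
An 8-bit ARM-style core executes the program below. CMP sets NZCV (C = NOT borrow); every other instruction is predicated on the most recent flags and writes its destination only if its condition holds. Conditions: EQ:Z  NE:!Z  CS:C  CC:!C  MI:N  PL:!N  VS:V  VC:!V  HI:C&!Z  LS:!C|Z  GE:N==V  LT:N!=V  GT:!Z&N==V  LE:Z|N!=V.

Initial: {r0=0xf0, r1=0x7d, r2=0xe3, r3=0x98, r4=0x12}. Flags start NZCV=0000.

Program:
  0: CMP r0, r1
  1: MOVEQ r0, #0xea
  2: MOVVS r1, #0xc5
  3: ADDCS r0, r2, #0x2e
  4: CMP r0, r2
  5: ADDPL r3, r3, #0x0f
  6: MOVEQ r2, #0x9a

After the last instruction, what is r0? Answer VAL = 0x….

VAL = 0x11

0: ✓ CMP  NZCV=0011
1: · MOVEQ
2: ✓ MOVVS  r1←0xc5
3: ✓ ADDCS  r0←0x11
4: ✓ CMP  NZCV=0000
5: ✓ ADDPL  r3←0xa7
6: · MOVEQ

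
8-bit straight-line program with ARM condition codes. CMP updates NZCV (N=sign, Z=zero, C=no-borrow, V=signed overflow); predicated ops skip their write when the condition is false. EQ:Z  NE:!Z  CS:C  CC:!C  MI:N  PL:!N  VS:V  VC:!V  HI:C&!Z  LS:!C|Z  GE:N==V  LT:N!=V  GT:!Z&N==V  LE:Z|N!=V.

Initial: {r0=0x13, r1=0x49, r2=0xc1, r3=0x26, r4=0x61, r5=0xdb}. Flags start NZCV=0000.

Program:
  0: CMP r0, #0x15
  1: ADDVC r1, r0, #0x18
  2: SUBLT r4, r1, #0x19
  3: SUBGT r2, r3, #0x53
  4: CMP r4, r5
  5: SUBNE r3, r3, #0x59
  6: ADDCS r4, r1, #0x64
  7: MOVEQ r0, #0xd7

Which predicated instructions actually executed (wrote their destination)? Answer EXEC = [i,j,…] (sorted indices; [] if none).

0: ✓ CMP  NZCV=1000
1: ✓ ADDVC  r1←0x2b
2: ✓ SUBLT  r4←0x12
3: · SUBGT
4: ✓ CMP  NZCV=0000
5: ✓ SUBNE  r3←0xcd
6: · ADDCS
7: · MOVEQ

EXEC = [1,2,5]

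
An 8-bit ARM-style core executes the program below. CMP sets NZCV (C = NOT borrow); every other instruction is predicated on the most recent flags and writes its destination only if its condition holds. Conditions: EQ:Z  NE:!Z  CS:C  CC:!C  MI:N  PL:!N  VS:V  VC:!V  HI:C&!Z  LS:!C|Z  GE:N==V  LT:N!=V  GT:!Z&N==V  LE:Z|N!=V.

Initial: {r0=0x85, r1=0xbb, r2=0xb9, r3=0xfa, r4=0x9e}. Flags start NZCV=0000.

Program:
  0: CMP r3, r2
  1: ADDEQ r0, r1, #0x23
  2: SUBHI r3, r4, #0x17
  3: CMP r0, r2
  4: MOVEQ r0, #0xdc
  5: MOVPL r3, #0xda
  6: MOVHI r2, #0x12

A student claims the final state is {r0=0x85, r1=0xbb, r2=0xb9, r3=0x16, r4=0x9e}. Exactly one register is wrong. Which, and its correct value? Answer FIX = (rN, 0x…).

FIX = (r3, 0x87)

0: ✓ CMP  NZCV=0010
1: · ADDEQ
2: ✓ SUBHI  r3←0x87
3: ✓ CMP  NZCV=1000
4: · MOVEQ
5: · MOVPL
6: · MOVHI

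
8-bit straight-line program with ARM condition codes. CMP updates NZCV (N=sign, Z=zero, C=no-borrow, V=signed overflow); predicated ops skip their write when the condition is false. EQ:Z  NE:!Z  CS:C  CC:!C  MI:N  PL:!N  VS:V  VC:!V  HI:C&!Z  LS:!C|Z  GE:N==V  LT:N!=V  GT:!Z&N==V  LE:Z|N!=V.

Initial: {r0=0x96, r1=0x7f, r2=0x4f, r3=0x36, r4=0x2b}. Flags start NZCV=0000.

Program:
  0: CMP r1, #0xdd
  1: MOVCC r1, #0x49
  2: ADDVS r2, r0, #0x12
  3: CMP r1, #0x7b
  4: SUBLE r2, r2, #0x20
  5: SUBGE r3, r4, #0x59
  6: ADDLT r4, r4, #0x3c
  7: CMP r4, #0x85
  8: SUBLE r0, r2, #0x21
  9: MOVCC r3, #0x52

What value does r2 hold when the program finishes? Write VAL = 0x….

VAL = 0x88

[0] flags=1001 → (cmp)
[1] flags=1001 CC?T → r1=0x49
[2] flags=1001 VS?T → r2=0xa8
[3] flags=1000 → (cmp)
[4] flags=1000 LE?T → r2=0x88
[5] flags=1000 GE?F → skip
[6] flags=1000 LT?T → r4=0x67
[7] flags=1001 → (cmp)
[8] flags=1001 LE?F → skip
[9] flags=1001 CC?T → r3=0x52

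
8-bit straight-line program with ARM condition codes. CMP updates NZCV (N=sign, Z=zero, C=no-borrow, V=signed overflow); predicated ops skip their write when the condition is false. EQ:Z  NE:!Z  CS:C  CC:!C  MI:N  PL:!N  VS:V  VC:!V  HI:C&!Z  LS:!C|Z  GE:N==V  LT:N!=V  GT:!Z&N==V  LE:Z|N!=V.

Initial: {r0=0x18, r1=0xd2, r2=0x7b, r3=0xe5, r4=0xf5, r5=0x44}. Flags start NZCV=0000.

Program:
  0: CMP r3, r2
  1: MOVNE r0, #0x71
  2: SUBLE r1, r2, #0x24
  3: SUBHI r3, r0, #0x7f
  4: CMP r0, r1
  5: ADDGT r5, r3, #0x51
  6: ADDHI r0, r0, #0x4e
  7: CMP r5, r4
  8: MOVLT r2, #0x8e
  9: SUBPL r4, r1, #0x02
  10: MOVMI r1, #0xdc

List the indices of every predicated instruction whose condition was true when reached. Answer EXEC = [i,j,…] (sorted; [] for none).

EXEC = [1,2,3,5,6,9]

[0] flags=0011 → (cmp)
[1] flags=0011 NE?T → r0=0x71
[2] flags=0011 LE?T → r1=0x57
[3] flags=0011 HI?T → r3=0xf2
[4] flags=0010 → (cmp)
[5] flags=0010 GT?T → r5=0x43
[6] flags=0010 HI?T → r0=0xbf
[7] flags=0000 → (cmp)
[8] flags=0000 LT?F → skip
[9] flags=0000 PL?T → r4=0x55
[10] flags=0000 MI?F → skip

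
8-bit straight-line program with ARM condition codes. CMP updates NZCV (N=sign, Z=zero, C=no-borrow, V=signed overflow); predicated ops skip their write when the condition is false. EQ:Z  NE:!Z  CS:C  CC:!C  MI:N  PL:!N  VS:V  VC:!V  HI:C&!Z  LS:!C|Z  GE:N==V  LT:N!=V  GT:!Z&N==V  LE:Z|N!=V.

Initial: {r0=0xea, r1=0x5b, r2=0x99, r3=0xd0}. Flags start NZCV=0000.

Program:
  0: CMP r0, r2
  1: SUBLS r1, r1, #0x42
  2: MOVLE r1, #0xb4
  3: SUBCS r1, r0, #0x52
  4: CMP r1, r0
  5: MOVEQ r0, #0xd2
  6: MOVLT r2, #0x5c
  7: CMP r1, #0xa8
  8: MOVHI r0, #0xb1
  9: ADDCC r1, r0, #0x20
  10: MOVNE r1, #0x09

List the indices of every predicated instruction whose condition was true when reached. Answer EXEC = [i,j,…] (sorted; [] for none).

[0] flags=0010 → (cmp)
[1] flags=0010 LS?F → skip
[2] flags=0010 LE?F → skip
[3] flags=0010 CS?T → r1=0x98
[4] flags=1000 → (cmp)
[5] flags=1000 EQ?F → skip
[6] flags=1000 LT?T → r2=0x5c
[7] flags=1000 → (cmp)
[8] flags=1000 HI?F → skip
[9] flags=1000 CC?T → r1=0x0a
[10] flags=1000 NE?T → r1=0x09

EXEC = [3,6,9,10]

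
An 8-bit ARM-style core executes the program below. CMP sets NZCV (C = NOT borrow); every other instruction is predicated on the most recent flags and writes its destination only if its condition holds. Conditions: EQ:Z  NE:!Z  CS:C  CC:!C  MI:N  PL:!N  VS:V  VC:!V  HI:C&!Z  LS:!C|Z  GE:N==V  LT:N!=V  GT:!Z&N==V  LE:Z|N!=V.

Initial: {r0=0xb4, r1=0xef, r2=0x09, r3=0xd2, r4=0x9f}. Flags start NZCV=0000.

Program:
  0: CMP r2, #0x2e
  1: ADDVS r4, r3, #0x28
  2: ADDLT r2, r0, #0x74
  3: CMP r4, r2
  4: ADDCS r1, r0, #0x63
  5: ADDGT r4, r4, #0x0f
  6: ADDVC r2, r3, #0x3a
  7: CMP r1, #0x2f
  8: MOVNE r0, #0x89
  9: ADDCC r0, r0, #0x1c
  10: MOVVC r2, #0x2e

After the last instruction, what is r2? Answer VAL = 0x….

VAL = 0x2e

0: ✓ CMP  NZCV=1000
1: · ADDVS
2: ✓ ADDLT  r2←0x28
3: ✓ CMP  NZCV=0011
4: ✓ ADDCS  r1←0x17
5: · ADDGT
6: · ADDVC
7: ✓ CMP  NZCV=1000
8: ✓ MOVNE  r0←0x89
9: ✓ ADDCC  r0←0xa5
10: ✓ MOVVC  r2←0x2e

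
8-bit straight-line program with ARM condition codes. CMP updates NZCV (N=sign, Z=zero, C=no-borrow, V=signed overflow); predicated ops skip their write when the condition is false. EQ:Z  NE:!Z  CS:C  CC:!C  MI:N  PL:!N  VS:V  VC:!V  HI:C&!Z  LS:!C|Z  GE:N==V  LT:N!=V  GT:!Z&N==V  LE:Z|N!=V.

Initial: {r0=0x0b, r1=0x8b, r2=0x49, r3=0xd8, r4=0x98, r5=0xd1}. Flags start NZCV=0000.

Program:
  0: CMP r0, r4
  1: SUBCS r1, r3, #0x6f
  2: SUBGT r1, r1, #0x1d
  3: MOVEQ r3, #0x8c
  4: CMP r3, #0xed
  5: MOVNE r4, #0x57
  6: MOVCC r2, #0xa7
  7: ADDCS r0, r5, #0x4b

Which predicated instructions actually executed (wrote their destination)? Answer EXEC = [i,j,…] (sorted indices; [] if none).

0: ✓ CMP  NZCV=0000
1: · SUBCS
2: ✓ SUBGT  r1←0x6e
3: · MOVEQ
4: ✓ CMP  NZCV=1000
5: ✓ MOVNE  r4←0x57
6: ✓ MOVCC  r2←0xa7
7: · ADDCS

EXEC = [2,5,6]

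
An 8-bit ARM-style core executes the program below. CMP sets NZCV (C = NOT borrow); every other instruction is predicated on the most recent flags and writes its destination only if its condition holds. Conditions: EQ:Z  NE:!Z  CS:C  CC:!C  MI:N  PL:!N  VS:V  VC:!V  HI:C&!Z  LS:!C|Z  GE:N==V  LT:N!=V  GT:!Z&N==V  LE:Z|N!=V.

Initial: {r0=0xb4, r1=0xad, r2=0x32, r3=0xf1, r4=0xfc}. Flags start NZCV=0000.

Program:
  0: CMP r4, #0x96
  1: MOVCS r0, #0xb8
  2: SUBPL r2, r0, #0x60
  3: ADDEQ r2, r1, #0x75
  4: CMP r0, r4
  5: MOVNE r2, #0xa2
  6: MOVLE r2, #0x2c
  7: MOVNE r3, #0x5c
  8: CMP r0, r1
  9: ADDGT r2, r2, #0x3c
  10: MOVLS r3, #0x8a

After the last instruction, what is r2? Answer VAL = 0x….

0: ✓ CMP  NZCV=0010
1: ✓ MOVCS  r0←0xb8
2: ✓ SUBPL  r2←0x58
3: · ADDEQ
4: ✓ CMP  NZCV=1000
5: ✓ MOVNE  r2←0xa2
6: ✓ MOVLE  r2←0x2c
7: ✓ MOVNE  r3←0x5c
8: ✓ CMP  NZCV=0010
9: ✓ ADDGT  r2←0x68
10: · MOVLS

VAL = 0x68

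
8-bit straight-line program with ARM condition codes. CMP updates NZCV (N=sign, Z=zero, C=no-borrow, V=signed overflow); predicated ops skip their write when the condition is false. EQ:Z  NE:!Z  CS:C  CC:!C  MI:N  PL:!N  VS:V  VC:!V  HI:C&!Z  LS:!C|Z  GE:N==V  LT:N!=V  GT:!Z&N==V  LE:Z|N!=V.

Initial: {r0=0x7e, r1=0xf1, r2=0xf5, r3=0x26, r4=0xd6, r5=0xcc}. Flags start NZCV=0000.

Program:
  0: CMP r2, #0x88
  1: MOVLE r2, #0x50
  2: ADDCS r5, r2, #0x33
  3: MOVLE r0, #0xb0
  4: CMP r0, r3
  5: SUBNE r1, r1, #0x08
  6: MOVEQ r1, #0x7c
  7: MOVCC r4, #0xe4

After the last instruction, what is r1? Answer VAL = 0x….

VAL = 0xe9

[0] flags=0010 → (cmp)
[1] flags=0010 LE?F → skip
[2] flags=0010 CS?T → r5=0x28
[3] flags=0010 LE?F → skip
[4] flags=0010 → (cmp)
[5] flags=0010 NE?T → r1=0xe9
[6] flags=0010 EQ?F → skip
[7] flags=0010 CC?F → skip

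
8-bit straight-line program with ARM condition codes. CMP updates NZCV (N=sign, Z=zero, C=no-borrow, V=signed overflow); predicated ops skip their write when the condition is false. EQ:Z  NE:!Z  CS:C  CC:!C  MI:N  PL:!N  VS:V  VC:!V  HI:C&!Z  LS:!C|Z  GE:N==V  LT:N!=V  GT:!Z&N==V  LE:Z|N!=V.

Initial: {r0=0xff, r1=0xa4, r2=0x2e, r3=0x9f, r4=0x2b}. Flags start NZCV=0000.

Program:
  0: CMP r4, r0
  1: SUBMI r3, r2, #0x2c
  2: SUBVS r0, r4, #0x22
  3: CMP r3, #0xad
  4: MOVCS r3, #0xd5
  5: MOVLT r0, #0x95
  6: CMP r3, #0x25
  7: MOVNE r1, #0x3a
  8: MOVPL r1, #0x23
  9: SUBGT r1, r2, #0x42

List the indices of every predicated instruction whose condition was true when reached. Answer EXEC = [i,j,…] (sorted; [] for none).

EXEC = [5,7,8]

0: ✓ CMP  NZCV=0000
1: · SUBMI
2: · SUBVS
3: ✓ CMP  NZCV=1000
4: · MOVCS
5: ✓ MOVLT  r0←0x95
6: ✓ CMP  NZCV=0011
7: ✓ MOVNE  r1←0x3a
8: ✓ MOVPL  r1←0x23
9: · SUBGT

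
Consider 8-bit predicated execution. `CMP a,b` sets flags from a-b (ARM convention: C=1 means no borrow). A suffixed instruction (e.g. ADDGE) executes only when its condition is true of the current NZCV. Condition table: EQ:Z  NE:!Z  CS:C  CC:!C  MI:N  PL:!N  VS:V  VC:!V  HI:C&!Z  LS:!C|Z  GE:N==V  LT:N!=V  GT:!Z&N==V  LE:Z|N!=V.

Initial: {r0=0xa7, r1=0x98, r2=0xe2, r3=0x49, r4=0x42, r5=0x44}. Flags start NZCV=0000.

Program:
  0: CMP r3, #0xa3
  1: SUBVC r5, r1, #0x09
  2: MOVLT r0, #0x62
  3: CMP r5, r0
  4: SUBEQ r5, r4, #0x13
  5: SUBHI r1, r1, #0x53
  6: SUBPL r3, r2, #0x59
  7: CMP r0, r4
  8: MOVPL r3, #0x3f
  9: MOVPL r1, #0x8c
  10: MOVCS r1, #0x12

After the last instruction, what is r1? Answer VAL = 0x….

VAL = 0x12

0: ✓ CMP  NZCV=1001
1: · SUBVC
2: · MOVLT
3: ✓ CMP  NZCV=1001
4: · SUBEQ
5: · SUBHI
6: · SUBPL
7: ✓ CMP  NZCV=0011
8: ✓ MOVPL  r3←0x3f
9: ✓ MOVPL  r1←0x8c
10: ✓ MOVCS  r1←0x12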